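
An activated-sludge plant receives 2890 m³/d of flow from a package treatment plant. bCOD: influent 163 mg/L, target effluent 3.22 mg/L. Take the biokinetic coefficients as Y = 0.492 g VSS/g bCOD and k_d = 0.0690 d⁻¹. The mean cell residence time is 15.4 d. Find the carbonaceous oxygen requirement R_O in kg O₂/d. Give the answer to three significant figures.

R_O ≈ 305 kg O₂/d

Observed yield with endogenous decay: Y_obs = Y / (1 + k_d·θ_c) = 0.492 / (1 + 0.0690 × 15.4) = 0.492 / 2.063 = 0.2385 g VSS/g bCOD.
Substrate removed = Q·(S₀ − S) = 2890 m³/d × (163 − 3.22) g/m³ = 4.62×10^5 g/d = 461.8 kg/d.
Net sludge production P_X = 0.2385 × 461.8 = 110.1 kg VSS/d.
Carbonaceous O₂ demand = substrate oxidised − cell-mass equivalent = 461.8 − 1.42 × 110.1 = 305.4 kg O₂/d.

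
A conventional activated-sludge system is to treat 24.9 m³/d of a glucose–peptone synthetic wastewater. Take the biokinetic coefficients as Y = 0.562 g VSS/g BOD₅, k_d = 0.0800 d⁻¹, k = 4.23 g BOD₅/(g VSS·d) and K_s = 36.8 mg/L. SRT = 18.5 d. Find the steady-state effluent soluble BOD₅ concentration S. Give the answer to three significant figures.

For a completely mixed reactor with recycle the Lawrence–McCarty relation gives S = K_s·(1 + k_d·θ_c) / [θ_c·(Y·k − k_d) − 1] = 36.8 × (1 + 0.0800 × 18.5) / [18.5 × (0.562 × 4.23 − 0.0800) − 1] = 91.26 / 41.50 = 2.199 mg/L.

S ≈ 2.20 mg/L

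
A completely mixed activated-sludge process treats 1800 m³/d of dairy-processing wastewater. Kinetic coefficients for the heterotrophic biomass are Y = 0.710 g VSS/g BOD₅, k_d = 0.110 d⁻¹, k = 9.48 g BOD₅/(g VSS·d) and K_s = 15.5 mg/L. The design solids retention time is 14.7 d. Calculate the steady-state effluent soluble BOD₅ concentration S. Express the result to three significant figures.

For a completely mixed reactor with recycle the Lawrence–McCarty relation gives S = K_s·(1 + k_d·θ_c) / [θ_c·(Y·k − k_d) − 1] = 15.5 × (1 + 0.110 × 14.7) / [14.7 × (0.710 × 9.48 − 0.110) − 1] = 40.56 / 96.33 = 0.4211 mg/L.

S ≈ 0.421 mg/L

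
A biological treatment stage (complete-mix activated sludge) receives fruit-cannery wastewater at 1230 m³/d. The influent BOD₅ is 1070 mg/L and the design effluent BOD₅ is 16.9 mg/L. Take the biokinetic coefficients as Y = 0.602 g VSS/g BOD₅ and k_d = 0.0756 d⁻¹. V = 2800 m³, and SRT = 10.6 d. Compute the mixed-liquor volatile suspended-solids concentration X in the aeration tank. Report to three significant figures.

X ≈ 1640 mg/L

Solving the biomass balance for X: X = Y Q (S₀−S) θ_c / [V (1+k_d θ_c)] = 0.602 × 1230 × (1070 − 16.9) × 10.6 / [2800 × (1 + 0.0756 × 10.6)] = 1639 mg/L.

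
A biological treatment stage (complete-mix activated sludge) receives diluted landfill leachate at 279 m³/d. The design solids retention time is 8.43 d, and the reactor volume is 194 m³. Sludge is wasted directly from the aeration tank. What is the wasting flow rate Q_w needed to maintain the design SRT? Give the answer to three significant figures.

Wasting from the aeration tank: Q_w = V / θ_c = 194.0 / 8.43 = 23.01 m³/d.

Q_w ≈ 23.0 m³/d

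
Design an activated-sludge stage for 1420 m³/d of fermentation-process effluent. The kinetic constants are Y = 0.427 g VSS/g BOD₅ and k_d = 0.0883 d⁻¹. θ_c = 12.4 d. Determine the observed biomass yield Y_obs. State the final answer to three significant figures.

Y_obs ≈ 0.204 g VSS/g BOD₅

Observed yield with endogenous decay: Y_obs = Y / (1 + k_d·θ_c) = 0.427 / (1 + 0.0883 × 12.4) = 0.427 / 2.095 = 0.2038 g VSS/g BOD₅.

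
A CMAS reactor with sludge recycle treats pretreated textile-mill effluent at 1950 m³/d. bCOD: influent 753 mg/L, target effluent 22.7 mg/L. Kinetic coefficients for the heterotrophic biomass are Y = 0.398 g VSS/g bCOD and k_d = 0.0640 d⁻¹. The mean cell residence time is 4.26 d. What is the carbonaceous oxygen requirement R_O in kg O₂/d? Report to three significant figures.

Correct the yield for decay: Y_obs = Y/(1 + k_d θ_c) = 0.398 / (1 + 0.0640 × 4.26) = 0.398 / 1.273 = 0.3127.
Q·(S₀ − S) = 1950 × (753 − 22.7) × 10⁻³ = 1424 kg/d removed.
P_X = Y_obs·Q·(S₀ − S) = 0.3127 × 1424 = 445.4 kg VSS/d.
R_O = Q·(S₀ − S) − 1.42·P_X = 1424 − 1.42 × 445.4 = 791.7 kg O₂/d.

R_O ≈ 792 kg O₂/d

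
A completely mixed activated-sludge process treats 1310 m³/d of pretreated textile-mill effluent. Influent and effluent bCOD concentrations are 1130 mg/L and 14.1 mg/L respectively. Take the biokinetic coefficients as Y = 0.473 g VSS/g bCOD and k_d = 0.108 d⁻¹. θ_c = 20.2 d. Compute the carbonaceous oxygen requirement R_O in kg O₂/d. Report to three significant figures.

R_O ≈ 1150 kg O₂/d

The observed yield is Y_obs = Y/(1 + k_d·θ_c) = 0.473 / (1 + 0.108 × 20.2) = 0.473 / 3.182 = 0.1487 g VSS per g bCOD removed.
Mass of bCOD removed per day: Q(S₀ − S) = 1310 × 1116 g/m³ = 1462 kg/d.
Net sludge production P_X = 0.1487 × 1462 = 217.3 kg VSS/d.
R_O = Q·ΔS − 1.42 P_X = 1462 − 308.6 = 1153 kg O₂/d.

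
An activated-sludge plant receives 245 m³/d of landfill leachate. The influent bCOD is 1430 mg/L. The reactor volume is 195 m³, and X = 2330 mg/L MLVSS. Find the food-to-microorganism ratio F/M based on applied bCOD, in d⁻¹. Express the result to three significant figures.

F/M ≈ 0.771 d⁻¹

F/M = Q·S₀ / (V·X) = 245 × 1430 / (195.0 × 2330) = 0.7711 g bCOD·(g VSS·d)⁻¹.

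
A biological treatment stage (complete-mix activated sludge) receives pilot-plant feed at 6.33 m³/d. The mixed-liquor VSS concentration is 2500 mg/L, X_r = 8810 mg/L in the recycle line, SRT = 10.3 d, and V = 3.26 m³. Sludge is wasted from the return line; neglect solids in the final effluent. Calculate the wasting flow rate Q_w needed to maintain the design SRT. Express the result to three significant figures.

Q_w ≈ 0.0898 m³/d

θ_c = V·X/(Q_w·X_r) when wasting from the recycle, so Q_w = V·X/(θ_c·X_r) = 3.260 × 2500 / (10.3 × 8810) = 0.08981 m³/d.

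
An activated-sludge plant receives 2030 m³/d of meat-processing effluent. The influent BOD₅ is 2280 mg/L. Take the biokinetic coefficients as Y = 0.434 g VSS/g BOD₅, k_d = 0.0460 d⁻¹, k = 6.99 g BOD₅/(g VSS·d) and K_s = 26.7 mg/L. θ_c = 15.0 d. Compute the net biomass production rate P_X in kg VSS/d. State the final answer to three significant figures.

P_X ≈ 1190 kg VSS/d

From the Monod/SRT balance for a CMAS, S = K_s·(1+k_d θ_c)/[θ_c·(Y k − k_d) − 1] = 26.7 × (1 + 0.0460 × 15.0) / [15.0 × (0.434 × 6.99 − 0.0460) − 1] = 45.12 / 43.81 = 1.030 mg/L.
The observed yield is Y_obs = Y/(1 + k_d·θ_c) = 0.434 / (1 + 0.0460 × 15.0) = 0.434 / 1.690 = 0.2568 g VSS per g BOD₅ removed.
Mass of BOD₅ removed per day: Q(S₀ − S) = 2030 × 2279 g/m³ = 4626 kg/d.
P_X = Y_obs · Q(S₀ − S) = 0.2568 × 4626 = 1188 kg VSS/d.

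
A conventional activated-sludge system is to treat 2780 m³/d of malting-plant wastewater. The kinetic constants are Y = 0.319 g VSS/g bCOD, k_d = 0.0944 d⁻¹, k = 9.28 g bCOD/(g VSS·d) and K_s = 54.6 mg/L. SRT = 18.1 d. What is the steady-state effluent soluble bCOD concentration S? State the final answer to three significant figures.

For a completely mixed reactor with recycle the Lawrence–McCarty relation gives S = K_s·(1 + k_d·θ_c) / [θ_c·(Y·k − k_d) − 1] = 54.6 × (1 + 0.0944 × 18.1) / [18.1 × (0.319 × 9.28 − 0.0944) − 1] = 147.9 / 50.87 = 2.907 mg/L.

S ≈ 2.91 mg/L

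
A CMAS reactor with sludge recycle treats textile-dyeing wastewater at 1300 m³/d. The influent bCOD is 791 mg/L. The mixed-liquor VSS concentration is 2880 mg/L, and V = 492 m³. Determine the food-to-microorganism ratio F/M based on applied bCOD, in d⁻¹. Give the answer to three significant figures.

F/M ≈ 0.726 d⁻¹

Food-to-microorganism ratio F/M = Q S₀ / (V X) = 1300 × 791 / (492.0 × 2880) = 0.7257 d⁻¹.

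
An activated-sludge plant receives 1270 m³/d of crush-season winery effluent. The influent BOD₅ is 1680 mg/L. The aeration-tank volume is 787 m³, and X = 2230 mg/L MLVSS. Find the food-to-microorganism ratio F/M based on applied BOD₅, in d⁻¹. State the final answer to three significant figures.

F/M = Q·S₀ / (V·X) = 1270 × 1680 / (787.0 × 2230) = 1.216 g BOD₅·(g VSS·d)⁻¹.

F/M ≈ 1.22 d⁻¹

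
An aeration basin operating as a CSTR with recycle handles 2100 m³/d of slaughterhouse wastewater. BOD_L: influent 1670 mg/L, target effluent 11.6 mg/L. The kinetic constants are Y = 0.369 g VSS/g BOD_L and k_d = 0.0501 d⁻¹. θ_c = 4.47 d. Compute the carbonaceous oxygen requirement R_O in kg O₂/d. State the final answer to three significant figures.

Observed yield with endogenous decay: Y_obs = Y / (1 + k_d·θ_c) = 0.369 / (1 + 0.0501 × 4.47) = 0.369 / 1.224 = 0.3015 g VSS/g BOD_L.
Mass of BOD_L removed per day: Q(S₀ − S) = 2100 × 1658 g/m³ = 3483 kg/d.
P_X = Y_obs·Q·(S₀ − S) = 0.3015 × 3483 = 1050 kg VSS/d.
R_O = Q·ΔS − 1.42 P_X = 3483 − 1491 = 1992 kg O₂/d.

R_O ≈ 1990 kg O₂/d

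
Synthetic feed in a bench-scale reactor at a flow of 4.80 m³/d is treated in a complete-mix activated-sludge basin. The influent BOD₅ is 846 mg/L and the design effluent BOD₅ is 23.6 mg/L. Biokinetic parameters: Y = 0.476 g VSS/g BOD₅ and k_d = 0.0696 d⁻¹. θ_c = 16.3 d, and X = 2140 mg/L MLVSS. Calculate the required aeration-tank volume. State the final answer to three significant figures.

V ≈ 6.71 m³

From the SRT design equation V = Y Q (S₀−S) θ_c / [X (1 + k_d θ_c)] = 0.476 × 4.80 × (846 − 23.6) × 16.3 / [2140 × (1 + 0.0696 × 16.3)] = 3.06×10^4 / 4568 = 6.705 m³.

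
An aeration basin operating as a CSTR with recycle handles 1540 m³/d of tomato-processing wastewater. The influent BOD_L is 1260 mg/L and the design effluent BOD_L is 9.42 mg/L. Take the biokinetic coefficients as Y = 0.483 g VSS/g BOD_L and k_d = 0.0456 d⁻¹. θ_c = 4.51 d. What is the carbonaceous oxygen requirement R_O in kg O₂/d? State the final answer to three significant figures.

R_O ≈ 830 kg O₂/d

Y_obs = Y / (1 + k_d θ_c) = 0.483 / (1 + 0.0456 × 4.51) = 0.483 / 1.206 = 0.4006.
Substrate removed = Q·(S₀ − S) = 1540 m³/d × (1260 − 9.42) g/m³ = 1.93×10^6 g/d = 1926 kg/d.
Net sludge production P_X = 0.4006 × 1926 = 771.5 kg VSS/d.
R_O = Q·ΔS − 1.42 P_X = 1926 − 1096 = 830.3 kg O₂/d.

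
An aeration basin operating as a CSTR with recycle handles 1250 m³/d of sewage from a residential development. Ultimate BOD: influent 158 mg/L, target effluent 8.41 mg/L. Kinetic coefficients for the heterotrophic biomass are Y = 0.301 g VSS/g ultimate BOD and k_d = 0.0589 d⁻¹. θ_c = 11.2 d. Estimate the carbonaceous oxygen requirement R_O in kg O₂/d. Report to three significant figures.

R_O ≈ 139 kg O₂/d

Correct the yield for decay: Y_obs = Y/(1 + k_d θ_c) = 0.301 / (1 + 0.0589 × 11.2) = 0.301 / 1.660 = 0.1814.
Q·(S₀ − S) = 1250 × (158 − 8.41) × 10⁻³ = 187.0 kg/d removed.
Net sludge production P_X = 0.1814 × 187.0 = 33.91 kg VSS/d.
R_O = Q·(S₀ − S) − 1.42·P_X = 187.0 − 1.42 × 33.91 = 138.8 kg O₂/d.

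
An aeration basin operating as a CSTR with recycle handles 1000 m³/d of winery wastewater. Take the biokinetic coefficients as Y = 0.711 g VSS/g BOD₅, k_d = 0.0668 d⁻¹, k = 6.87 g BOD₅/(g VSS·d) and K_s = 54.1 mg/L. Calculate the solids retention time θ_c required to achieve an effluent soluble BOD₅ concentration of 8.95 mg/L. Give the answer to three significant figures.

θ_c ≈ 1.60 d

At the target effluent, Y k S/(K_s+S) = 0.711×6.87×8.95/63.05 = 0.6934 d⁻¹.
θ_c = 1/(μ − k_d) = 1/(0.6934 − 0.0668) = 1/0.6266 = 1.596 d.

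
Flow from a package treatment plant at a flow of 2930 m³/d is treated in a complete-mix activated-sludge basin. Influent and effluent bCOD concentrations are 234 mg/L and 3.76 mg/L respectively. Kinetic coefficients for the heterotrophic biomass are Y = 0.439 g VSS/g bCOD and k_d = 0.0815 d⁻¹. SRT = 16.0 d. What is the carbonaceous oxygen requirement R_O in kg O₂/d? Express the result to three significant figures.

R_O ≈ 492 kg O₂/d

Observed yield with endogenous decay: Y_obs = Y / (1 + k_d·θ_c) = 0.439 / (1 + 0.0815 × 16.0) = 0.439 / 2.304 = 0.1905 g VSS/g bCOD.
Substrate removed = Q·(S₀ − S) = 2930 m³/d × (234 − 3.76) g/m³ = 6.75×10^5 g/d = 674.6 kg/d.
Biomass synthesised: P_X = Y_obs × 674.6 = 128.5 kg VSS/d.
R_O = Q·ΔS − 1.42 P_X = 674.6 − 182.5 = 492.1 kg O₂/d.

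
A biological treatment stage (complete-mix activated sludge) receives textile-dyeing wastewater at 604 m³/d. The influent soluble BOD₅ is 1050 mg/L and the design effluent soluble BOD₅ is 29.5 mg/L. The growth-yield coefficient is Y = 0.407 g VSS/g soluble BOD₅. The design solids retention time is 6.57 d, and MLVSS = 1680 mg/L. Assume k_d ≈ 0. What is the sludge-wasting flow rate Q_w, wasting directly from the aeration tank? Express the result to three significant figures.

Q_w ≈ 149 m³/d

Biomass mass balance (decay neglected): V·X = Y·Q·(S₀ − S)·θ_c, so V = 0.407 × 604 × (1050 − 29.5) × 6.57 / 1680 = 981.1 m³.
For wasting at MLVSS concentration, Q_w = V/θ_c = 981.1/6.57 = 149.3 m³/d.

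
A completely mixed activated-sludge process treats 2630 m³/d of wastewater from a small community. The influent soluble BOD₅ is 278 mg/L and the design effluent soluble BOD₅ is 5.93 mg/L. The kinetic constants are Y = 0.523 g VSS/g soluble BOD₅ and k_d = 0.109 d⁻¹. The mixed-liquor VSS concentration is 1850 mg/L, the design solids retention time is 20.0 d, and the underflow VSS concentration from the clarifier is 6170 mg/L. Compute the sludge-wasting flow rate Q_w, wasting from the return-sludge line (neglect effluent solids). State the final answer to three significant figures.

Rearranging the biomass balance for a CMAS with decay, V = Y·Q·ΔS·θ_c / [X·(1+k_d θ_c)] = 0.523 × 2630 × (278 − 5.93) × 20.0 / [1850 × (1 + 0.109 × 20.0)] = 7.48×10^6 / 5883 = 1272 m³.
Q_w = (V·X)/(θ_c X_r) = 1272 × 1850 / (20.0 × 6170) = 19.07 m³/d.

Q_w ≈ 19.1 m³/d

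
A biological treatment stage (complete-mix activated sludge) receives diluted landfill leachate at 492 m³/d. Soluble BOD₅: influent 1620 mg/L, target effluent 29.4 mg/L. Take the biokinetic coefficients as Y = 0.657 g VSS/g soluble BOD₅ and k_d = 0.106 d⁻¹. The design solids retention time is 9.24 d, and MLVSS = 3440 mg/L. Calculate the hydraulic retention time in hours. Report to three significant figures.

τ ≈ 34.0 h

Rearranging the biomass balance for a CMAS with decay, V = Y·Q·ΔS·θ_c / [X·(1+k_d θ_c)] = 0.657 × 492 × (1620 − 29.4) × 9.24 / [3440 × (1 + 0.106 × 9.24)] = 4.75×10^6 / 6809 = 697.7 m³.
HRT = V/Q = 697.7 m³ / 492 m³·d⁻¹ = 1.418 d × 24 = 34.03 h.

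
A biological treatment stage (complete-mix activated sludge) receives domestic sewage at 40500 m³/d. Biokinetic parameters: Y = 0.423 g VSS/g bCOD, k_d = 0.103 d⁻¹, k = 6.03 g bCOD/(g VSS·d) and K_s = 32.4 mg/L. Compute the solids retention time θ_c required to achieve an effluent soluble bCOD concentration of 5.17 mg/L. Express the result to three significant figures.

θ_c ≈ 4.03 d

At the target effluent, Y k S/(K_s+S) = 0.423×6.03×5.17/37.57 = 0.3510 d⁻¹.
1/θ_c = 0.3510 − 0.103 = 0.2480 d⁻¹, so θ_c = 4.032 d.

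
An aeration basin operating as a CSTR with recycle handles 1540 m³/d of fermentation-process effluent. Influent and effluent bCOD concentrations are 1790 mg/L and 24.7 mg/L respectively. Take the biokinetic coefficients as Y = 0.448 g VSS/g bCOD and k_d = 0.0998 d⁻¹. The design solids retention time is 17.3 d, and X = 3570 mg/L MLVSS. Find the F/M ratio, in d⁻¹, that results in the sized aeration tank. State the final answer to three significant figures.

F/M ≈ 0.357 d⁻¹

Steady-state biomass mass balance: V·X·(1 + k_d·θ_c) = Y·Q·(S₀ − S)·θ_c, so V = 0.448 × 1540 × (1790 − 24.7) × 17.3 / [3570 × (1 + 0.0998 × 17.3)] = 2.11×10^7 / 9734 = 2165 m³.
F/M = applied load / biomass = Q·S₀/(V·X) = 1540 × 1790 / (2165 × 3570) = 0.3567 d⁻¹.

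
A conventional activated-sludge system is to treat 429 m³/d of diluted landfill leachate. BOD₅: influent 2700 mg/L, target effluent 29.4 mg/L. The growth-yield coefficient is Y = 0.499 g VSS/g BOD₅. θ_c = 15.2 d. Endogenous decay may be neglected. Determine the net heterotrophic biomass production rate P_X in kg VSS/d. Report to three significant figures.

P_X ≈ 572 kg VSS/d

With endogenous decay neglected, the observed yield equals the true yield: Y_obs = Y = 0.499 g VSS/g BOD₅.
Q·(S₀ − S) = 429 × (2700 − 29.4) × 10⁻³ = 1146 kg/d removed.
Net biomass production P_X = Y_obs × Q·(S₀ − S) = 0.4990 × 1146 = 571.7 kg VSS/d.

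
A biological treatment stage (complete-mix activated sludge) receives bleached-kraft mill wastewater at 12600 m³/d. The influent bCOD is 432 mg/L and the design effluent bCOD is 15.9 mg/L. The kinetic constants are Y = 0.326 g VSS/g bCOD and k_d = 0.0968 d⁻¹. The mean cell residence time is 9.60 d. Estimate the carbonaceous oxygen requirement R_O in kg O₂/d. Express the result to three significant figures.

R_O ≈ 3980 kg O₂/d

The observed yield is Y_obs = Y/(1 + k_d·θ_c) = 0.326 / (1 + 0.0968 × 9.60) = 0.326 / 1.929 = 0.1690 g VSS per g bCOD removed.
Mass of bCOD removed per day: Q(S₀ − S) = 12600 × 416.1 g/m³ = 5243 kg/d.
P_X = Y_obs·Q·(S₀ − S) = 0.1690 × 5243 = 885.9 kg VSS/d.
R_O = Q·ΔS − 1.42 P_X = 5243 − 1258 = 3985 kg O₂/d.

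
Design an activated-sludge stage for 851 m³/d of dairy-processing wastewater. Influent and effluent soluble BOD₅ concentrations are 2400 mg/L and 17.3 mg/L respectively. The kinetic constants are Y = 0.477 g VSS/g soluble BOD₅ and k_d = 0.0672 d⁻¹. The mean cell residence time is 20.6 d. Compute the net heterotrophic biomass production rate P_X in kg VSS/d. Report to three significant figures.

P_X ≈ 406 kg VSS/d

Correct the yield for decay: Y_obs = Y/(1 + k_d θ_c) = 0.477 / (1 + 0.0672 × 20.6) = 0.477 / 2.384 = 0.2001.
Q·(S₀ − S) = 851 × (2400 − 17.3) × 10⁻³ = 2028 kg/d removed.
P_X = Y_obs · Q(S₀ − S) = 0.2001 × 2028 = 405.7 kg VSS/d.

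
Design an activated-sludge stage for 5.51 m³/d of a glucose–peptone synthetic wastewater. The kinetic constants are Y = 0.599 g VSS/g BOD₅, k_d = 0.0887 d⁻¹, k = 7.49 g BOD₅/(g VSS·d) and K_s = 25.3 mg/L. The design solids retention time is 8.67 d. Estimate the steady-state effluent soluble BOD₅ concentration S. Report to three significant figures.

S ≈ 1.21 mg/L

For a completely mixed reactor with recycle the Lawrence–McCarty relation gives S = K_s·(1 + k_d·θ_c) / [θ_c·(Y·k − k_d) − 1] = 25.3 × (1 + 0.0887 × 8.67) / [8.67 × (0.599 × 7.49 − 0.0887) − 1] = 44.76 / 37.13 = 1.205 mg/L.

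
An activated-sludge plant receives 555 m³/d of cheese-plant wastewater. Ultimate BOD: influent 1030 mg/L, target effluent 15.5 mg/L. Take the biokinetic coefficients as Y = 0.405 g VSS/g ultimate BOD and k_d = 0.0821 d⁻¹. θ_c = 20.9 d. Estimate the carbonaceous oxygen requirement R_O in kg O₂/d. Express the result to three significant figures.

The observed yield is Y_obs = Y/(1 + k_d·θ_c) = 0.405 / (1 + 0.0821 × 20.9) = 0.405 / 2.716 = 0.1491 g VSS per g ultimate BOD removed.
Substrate removed = Q·(S₀ − S) = 555 m³/d × (1030 − 15.5) g/m³ = 5.63×10^5 g/d = 563.0 kg/d.
P_X = Y_obs·Q·(S₀ − S) = 0.1491 × 563.0 = 83.96 kg VSS/d.
R_O = Q·ΔS − 1.42 P_X = 563.0 − 119.2 = 443.8 kg O₂/d.

R_O ≈ 444 kg O₂/d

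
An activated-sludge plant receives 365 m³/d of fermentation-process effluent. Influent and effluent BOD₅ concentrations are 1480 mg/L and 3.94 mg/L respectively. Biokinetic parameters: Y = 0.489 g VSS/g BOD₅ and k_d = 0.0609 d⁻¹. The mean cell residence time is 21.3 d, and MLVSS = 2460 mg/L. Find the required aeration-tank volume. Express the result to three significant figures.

Rearranging the biomass balance for a CMAS with decay, V = Y·Q·ΔS·θ_c / [X·(1+k_d θ_c)] = 0.489 × 365 × (1480 − 3.94) × 21.3 / [2460 × (1 + 0.0609 × 21.3)] = 5.61×10^6 / 5651 = 993.0 m³.

V ≈ 993 m³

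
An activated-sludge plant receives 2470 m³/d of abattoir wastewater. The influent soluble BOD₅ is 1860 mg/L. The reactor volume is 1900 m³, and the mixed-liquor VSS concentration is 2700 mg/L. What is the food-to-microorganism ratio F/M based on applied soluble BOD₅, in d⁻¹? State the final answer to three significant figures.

F/M ≈ 0.896 d⁻¹

Food-to-microorganism ratio F/M = Q S₀ / (V X) = 2470 × 1860 / (1900 × 2700) = 0.8956 d⁻¹.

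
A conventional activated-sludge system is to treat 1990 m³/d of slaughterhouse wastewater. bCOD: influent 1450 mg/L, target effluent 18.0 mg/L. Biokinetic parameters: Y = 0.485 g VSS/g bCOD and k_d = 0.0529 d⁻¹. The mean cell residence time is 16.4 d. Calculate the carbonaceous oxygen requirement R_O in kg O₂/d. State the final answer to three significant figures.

R_O ≈ 1800 kg O₂/d

Observed yield with endogenous decay: Y_obs = Y / (1 + k_d·θ_c) = 0.485 / (1 + 0.0529 × 16.4) = 0.485 / 1.868 = 0.2597 g VSS/g bCOD.
Substrate removed = Q·(S₀ − S) = 1990 m³/d × (1450 − 18.0) g/m³ = 2.85×10^6 g/d = 2850 kg/d.
P_X = Y_obs·Q·(S₀ − S) = 0.2597 × 2850 = 740.1 kg VSS/d.
R_O = Q·ΔS − 1.42 P_X = 2850 − 1051 = 1799 kg O₂/d.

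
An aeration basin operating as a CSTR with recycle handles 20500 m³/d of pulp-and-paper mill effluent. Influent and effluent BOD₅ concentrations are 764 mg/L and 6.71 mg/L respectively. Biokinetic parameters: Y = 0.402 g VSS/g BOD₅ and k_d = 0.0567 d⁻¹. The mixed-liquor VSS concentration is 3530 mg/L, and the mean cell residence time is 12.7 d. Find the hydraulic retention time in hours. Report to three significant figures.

Rearranging the biomass balance for a CMAS with decay, V = Y·Q·ΔS·θ_c / [X·(1+k_d θ_c)] = 0.402 × 20500 × (764 − 6.71) × 12.7 / [3530 × (1 + 0.0567 × 12.7)] = 7.93×10^7 / 6072 = 13053 m³.
τ = V/Q = 13053/20500 = 0.6367 d, or 15.28 h.

τ ≈ 15.3 h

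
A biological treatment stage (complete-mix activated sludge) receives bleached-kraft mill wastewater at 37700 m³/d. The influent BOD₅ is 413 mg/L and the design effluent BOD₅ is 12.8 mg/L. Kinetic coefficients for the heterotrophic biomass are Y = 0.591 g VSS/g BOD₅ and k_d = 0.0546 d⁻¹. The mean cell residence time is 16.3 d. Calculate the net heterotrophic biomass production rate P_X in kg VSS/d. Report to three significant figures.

Correct the yield for decay: Y_obs = Y/(1 + k_d θ_c) = 0.591 / (1 + 0.0546 × 16.3) = 0.591 / 1.890 = 0.3127.
ΔS = 413 − 12.8 = 400.2 mg/L, so the substrate removal rate is 37700 × 400.2/1000 = 15088 kg BOD₅/d.
Biomass produced: P_X = Y_obs·Q·ΔS = 0.3127 × 15088 ≈ 4718 kg VSS/d.

P_X ≈ 4720 kg VSS/d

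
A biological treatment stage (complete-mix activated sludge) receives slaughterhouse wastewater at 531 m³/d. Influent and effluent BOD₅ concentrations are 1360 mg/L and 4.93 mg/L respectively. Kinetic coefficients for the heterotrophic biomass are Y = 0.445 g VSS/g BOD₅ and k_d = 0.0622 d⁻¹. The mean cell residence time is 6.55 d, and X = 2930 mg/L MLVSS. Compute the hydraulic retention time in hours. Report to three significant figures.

Rearranging the biomass balance for a CMAS with decay, V = Y·Q·ΔS·θ_c / [X·(1+k_d θ_c)] = 0.445 × 531 × (1360 − 4.93) × 6.55 / [2930 × (1 + 0.0622 × 6.55)] = 2.1×10^6 / 4124 = 508.6 m³.
Hydraulic retention time τ = V/Q = 508.6 / 531 = 0.9578 d = 22.99 h.

τ ≈ 23.0 h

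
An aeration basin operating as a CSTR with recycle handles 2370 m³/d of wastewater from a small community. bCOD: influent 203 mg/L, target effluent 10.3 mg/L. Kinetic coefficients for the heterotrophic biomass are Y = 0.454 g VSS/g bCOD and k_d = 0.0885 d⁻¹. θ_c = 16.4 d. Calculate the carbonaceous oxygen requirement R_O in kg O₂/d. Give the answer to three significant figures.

Y_obs = Y / (1 + k_d θ_c) = 0.454 / (1 + 0.0885 × 16.4) = 0.454 / 2.451 = 0.1852.
Substrate removed = Q·(S₀ − S) = 2370 m³/d × (203 − 10.3) g/m³ = 4.57×10^5 g/d = 456.7 kg/d.
Net sludge production P_X = 0.1852 × 456.7 = 84.58 kg VSS/d.
R_O = Q·ΔS − 1.42 P_X = 456.7 − 120.1 = 336.6 kg O₂/d.

R_O ≈ 337 kg O₂/d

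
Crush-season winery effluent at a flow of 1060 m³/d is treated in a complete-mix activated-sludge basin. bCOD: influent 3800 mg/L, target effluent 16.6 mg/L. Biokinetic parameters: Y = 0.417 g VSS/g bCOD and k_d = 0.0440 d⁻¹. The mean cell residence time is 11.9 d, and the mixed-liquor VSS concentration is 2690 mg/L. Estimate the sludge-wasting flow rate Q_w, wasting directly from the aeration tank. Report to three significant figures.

Rearranging the biomass balance for a CMAS with decay, V = Y·Q·ΔS·θ_c / [X·(1+k_d θ_c)] = 0.417 × 1060 × (3800 − 16.6) × 11.9 / [2690 × (1 + 0.0440 × 11.9)] = 1.99×10^7 / 4098 = 4856 m³.
With mixed-liquor wasting, θ_c = V/Q_w, so Q_w = V/θ_c = 4856/11.9 = 408.0 m³/d.

Q_w ≈ 408 m³/d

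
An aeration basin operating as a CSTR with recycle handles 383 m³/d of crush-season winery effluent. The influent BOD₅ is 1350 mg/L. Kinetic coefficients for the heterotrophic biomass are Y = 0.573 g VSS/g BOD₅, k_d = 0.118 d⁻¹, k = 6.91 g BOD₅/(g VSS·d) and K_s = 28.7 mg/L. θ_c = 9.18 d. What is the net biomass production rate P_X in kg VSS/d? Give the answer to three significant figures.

P_X ≈ 142 kg VSS/d

From the Monod/SRT balance for a CMAS, S = K_s·(1+k_d θ_c)/[θ_c·(Y k − k_d) − 1] = 28.7 × (1 + 0.118 × 9.18) / [9.18 × (0.573 × 6.91 − 0.118) − 1] = 59.79 / 34.26 = 1.745 mg/L.
Correct the yield for decay: Y_obs = Y/(1 + k_d θ_c) = 0.573 / (1 + 0.118 × 9.18) = 0.573 / 2.083 = 0.2751.
Mass of BOD₅ removed per day: Q(S₀ − S) = 383 × 1348 g/m³ = 516.4 kg/d.
Net biomass production P_X = Y_obs × Q·(S₀ − S) = 0.2751 × 516.4 = 142.0 kg VSS/d.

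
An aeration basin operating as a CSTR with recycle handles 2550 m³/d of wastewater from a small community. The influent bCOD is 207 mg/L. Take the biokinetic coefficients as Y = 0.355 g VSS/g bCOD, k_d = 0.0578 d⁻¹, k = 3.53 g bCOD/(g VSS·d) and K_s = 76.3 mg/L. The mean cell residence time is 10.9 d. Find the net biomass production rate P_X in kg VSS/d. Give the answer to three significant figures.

P_X ≈ 109 kg VSS/d

From the Monod/SRT balance for a CMAS, S = K_s·(1+k_d θ_c)/[θ_c·(Y k − k_d) − 1] = 76.3 × (1 + 0.0578 × 10.9) / [10.9 × (0.355 × 3.53 − 0.0578) − 1] = 124.4 / 12.03 = 10.34 mg/L.
Observed yield with endogenous decay: Y_obs = Y / (1 + k_d·θ_c) = 0.355 / (1 + 0.0578 × 10.9) = 0.355 / 1.630 = 0.2178 g VSS/g bCOD.
Mass of bCOD removed per day: Q(S₀ − S) = 2550 × 196.7 g/m³ = 501.6 kg/d.
Biomass produced: P_X = Y_obs·Q·ΔS = 0.2178 × 501.6 ≈ 109.2 kg VSS/d.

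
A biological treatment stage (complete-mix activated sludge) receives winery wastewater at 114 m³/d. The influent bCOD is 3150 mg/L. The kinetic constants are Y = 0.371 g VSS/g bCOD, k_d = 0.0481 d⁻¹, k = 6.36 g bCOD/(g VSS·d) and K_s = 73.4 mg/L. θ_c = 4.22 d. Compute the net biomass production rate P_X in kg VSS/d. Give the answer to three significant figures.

P_X ≈ 110 kg VSS/d

From the Monod/SRT balance for a CMAS, S = K_s·(1+k_d θ_c)/[θ_c·(Y k − k_d) − 1] = 73.4 × (1 + 0.0481 × 4.22) / [4.22 × (0.371 × 6.36 − 0.0481) − 1] = 88.30 / 8.754 = 10.09 mg/L.
Y_obs = Y / (1 + k_d θ_c) = 0.371 / (1 + 0.0481 × 4.22) = 0.371 / 1.203 = 0.3084.
Mass of bCOD removed per day: Q(S₀ − S) = 114 × 3140 g/m³ = 357.9 kg/d.
Biomass produced: P_X = Y_obs·Q·ΔS = 0.3084 × 357.9 ≈ 110.4 kg VSS/d.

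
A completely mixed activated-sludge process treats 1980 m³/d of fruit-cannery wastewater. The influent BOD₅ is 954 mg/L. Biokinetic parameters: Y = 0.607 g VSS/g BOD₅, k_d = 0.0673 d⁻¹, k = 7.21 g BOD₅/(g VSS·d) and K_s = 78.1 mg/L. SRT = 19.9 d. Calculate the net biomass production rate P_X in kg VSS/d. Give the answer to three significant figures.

For a completely mixed reactor with recycle the Lawrence–McCarty relation gives S = K_s·(1 + k_d·θ_c) / [θ_c·(Y·k − k_d) − 1] = 78.1 × (1 + 0.0673 × 19.9) / [19.9 × (0.607 × 7.21 − 0.0673) − 1] = 182.7 / 84.75 = 2.156 mg/L.
Observed yield with endogenous decay: Y_obs = Y / (1 + k_d·θ_c) = 0.607 / (1 + 0.0673 × 19.9) = 0.607 / 2.339 = 0.2595 g VSS/g BOD₅.
ΔS = 954 − 2.16 = 951.8 mg/L, so the substrate removal rate is 1980 × 951.8/1000 = 1885 kg BOD₅/d.
Net biomass production P_X = Y_obs × Q·(S₀ − S) = 0.2595 × 1885 = 489.0 kg VSS/d.

P_X ≈ 489 kg VSS/d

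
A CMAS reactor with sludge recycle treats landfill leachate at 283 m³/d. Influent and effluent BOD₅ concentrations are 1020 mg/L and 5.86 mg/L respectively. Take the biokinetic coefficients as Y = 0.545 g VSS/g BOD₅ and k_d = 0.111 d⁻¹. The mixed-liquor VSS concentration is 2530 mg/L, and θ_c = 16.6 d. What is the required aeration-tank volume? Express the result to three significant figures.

Rearranging the biomass balance for a CMAS with decay, V = Y·Q·ΔS·θ_c / [X·(1+k_d θ_c)] = 0.545 × 283 × (1020 − 5.86) × 16.6 / [2530 × (1 + 0.111 × 16.6)] = 2.6×10^6 / 7192 = 361.0 m³.

V ≈ 361 m³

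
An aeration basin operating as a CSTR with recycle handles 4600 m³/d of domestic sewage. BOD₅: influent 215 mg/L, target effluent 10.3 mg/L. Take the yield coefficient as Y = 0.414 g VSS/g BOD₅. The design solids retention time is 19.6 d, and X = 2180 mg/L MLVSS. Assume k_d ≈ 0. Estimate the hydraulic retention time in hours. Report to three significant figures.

τ ≈ 18.3 h

With k_d = 0 the design equation reduces to V = Y Q (S₀−S) θ_c / X = 0.414 × 4600 × (215 − 10.3) × 19.6 / 2180 = 3505 m³.
τ = V/Q = 3505/4600 = 0.7619 d, or 18.29 h.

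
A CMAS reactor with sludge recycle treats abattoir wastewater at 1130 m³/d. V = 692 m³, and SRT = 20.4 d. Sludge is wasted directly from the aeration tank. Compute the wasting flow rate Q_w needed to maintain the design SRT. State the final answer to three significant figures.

For wasting at MLVSS concentration, Q_w = V/θ_c = 692.0/20.4 = 33.92 m³/d.

Q_w ≈ 33.9 m³/d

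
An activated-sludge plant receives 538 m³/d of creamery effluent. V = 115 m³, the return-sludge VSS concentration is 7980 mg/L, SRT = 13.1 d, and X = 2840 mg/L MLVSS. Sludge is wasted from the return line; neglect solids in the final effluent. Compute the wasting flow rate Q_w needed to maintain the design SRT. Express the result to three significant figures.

Q_w ≈ 3.12 m³/d

Wasting from the return line (neglecting effluent solids): Q_w = V·X / (θ_c·X_r) = 115.0 × 2840 / (13.1 × 7980) = 3.124 m³/d.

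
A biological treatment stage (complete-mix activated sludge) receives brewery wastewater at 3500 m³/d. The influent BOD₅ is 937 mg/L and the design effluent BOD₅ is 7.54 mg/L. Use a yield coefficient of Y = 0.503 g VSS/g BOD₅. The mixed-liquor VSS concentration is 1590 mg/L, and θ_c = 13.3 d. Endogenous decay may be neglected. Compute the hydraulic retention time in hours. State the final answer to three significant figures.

V·X = Y·Q·ΔS·θ_c gives V = 0.503 × 3500 × (937 − 7.54) × 13.3 / 1590 = 13687 m³.
Hydraulic retention time τ = V/Q = 13687 / 3500 = 3.911 d = 93.86 h.

τ ≈ 93.9 h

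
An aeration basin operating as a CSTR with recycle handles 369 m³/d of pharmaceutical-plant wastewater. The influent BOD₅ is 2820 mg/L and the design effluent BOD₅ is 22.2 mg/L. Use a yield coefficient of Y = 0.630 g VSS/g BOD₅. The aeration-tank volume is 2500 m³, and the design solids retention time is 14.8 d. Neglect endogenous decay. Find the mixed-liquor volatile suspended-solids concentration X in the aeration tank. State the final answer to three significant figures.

X ≈ 3850 mg/L

From V·X = Y·Q·(S₀ − S)·θ_c (decay neglected): X = 0.630 × 369 × (2820 − 22.2) × 14.8 / 2500 = 3850 mg/L.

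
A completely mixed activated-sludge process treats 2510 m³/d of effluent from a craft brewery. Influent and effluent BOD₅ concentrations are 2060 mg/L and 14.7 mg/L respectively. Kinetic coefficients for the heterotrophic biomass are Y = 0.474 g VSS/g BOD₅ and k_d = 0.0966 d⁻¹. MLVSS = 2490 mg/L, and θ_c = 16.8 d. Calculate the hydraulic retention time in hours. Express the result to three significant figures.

τ ≈ 59.9 h

Rearranging the biomass balance for a CMAS with decay, V = Y·Q·ΔS·θ_c / [X·(1+k_d θ_c)] = 0.474 × 2510 × (2060 − 14.7) × 16.8 / [2490 × (1 + 0.0966 × 16.8)] = 4.09×10^7 / 6531 = 6260 m³.
τ = V/Q = 6260/2510 = 2.494 d, or 59.85 h.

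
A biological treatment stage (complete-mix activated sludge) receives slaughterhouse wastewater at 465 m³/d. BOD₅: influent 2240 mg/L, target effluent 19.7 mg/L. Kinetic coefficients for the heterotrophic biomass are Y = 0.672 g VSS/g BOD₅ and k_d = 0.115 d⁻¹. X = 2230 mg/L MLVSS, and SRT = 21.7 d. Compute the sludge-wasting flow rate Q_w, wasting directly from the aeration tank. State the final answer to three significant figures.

Rearranging the biomass balance for a CMAS with decay, V = Y·Q·ΔS·θ_c / [X·(1+k_d θ_c)] = 0.672 × 465 × (2240 − 19.7) × 21.7 / [2230 × (1 + 0.115 × 21.7)] = 1.51×10^7 / 7795 = 1931 m³.
With mixed-liquor wasting, θ_c = V/Q_w, so Q_w = V/θ_c = 1931/21.7 = 89.01 m³/d.

Q_w ≈ 89.0 m³/d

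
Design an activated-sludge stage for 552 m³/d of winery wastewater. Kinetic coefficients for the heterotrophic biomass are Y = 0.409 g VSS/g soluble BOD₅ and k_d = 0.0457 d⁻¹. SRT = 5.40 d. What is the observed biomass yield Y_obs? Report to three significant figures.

Y_obs ≈ 0.328 g VSS/g soluble BOD₅

The observed yield is Y_obs = Y/(1 + k_d·θ_c) = 0.409 / (1 + 0.0457 × 5.40) = 0.409 / 1.247 = 0.3280 g VSS per g soluble BOD₅ removed.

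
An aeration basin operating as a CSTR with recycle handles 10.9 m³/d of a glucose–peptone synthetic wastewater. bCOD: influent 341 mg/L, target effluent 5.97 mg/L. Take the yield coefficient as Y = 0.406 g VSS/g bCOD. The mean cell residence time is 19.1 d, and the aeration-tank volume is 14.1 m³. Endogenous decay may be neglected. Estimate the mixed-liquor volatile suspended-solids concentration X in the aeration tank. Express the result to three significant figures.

Without decay, X = Y Q (S₀−S) θ_c / V = 0.406 × 10.9 × (341 − 5.97) × 19.1 / 14.1 = 2008 mg/L.

X ≈ 2010 mg/L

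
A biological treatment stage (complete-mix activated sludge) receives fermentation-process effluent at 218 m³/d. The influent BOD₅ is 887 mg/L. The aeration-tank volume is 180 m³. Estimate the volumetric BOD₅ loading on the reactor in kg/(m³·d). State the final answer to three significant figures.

Applied BOD₅ load per unit volume = Q·S₀/V = (218 × 887/1000)/180.0 = 1.074 kg BOD₅·m⁻³·d⁻¹.

L_v ≈ 1.07 kg BOD₅/(m³·d)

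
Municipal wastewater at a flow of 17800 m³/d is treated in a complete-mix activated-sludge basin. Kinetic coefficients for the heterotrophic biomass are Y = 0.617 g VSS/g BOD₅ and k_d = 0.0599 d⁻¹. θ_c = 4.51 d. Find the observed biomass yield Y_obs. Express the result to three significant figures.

Observed yield with endogenous decay: Y_obs = Y / (1 + k_d·θ_c) = 0.617 / (1 + 0.0599 × 4.51) = 0.617 / 1.270 = 0.4858 g VSS/g BOD₅.

Y_obs ≈ 0.486 g VSS/g BOD₅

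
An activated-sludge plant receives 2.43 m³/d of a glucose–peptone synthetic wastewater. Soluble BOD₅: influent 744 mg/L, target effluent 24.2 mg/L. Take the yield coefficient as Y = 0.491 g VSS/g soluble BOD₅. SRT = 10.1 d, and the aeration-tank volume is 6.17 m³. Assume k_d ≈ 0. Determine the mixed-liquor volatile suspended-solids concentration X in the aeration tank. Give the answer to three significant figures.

Without decay, X = Y Q (S₀−S) θ_c / V = 0.491 × 2.43 × (744 − 24.2) × 10.1 / 6.17 = 1406 mg/L.

X ≈ 1410 mg/L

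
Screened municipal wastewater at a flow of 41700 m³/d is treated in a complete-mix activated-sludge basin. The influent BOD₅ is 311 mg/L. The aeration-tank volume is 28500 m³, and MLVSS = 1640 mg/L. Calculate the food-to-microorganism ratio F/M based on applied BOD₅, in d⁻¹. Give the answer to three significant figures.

F/M = Q·S₀ / (V·X) = 41700 × 311 / (28500 × 1640) = 0.2775 g BOD₅·(g VSS·d)⁻¹.

F/M ≈ 0.277 d⁻¹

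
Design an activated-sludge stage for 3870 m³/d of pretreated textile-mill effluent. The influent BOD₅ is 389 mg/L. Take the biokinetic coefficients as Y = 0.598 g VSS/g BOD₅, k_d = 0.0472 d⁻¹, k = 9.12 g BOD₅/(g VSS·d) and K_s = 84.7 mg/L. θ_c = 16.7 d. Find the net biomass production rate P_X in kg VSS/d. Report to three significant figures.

Effluent substrate depends only on kinetics and SRT: S = K_s(1 + k_d θ_c) / [θ_c(Yk − k_d) − 1] = 84.7 × (1 + 0.0472 × 16.7) / [16.7 × (0.598 × 9.12 − 0.0472) − 1] = 151.5 / 89.29 = 1.696 mg/L.
The observed yield is Y_obs = Y/(1 + k_d·θ_c) = 0.598 / (1 + 0.0472 × 16.7) = 0.598 / 1.788 = 0.3344 g VSS per g BOD₅ removed.
Substrate removed = Q·(S₀ − S) = 3870 m³/d × (389 − 1.70) g/m³ = 1.5×10^6 g/d = 1499 kg/d.
Biomass produced: P_X = Y_obs·Q·ΔS = 0.3344 × 1499 ≈ 501.2 kg VSS/d.

P_X ≈ 501 kg VSS/d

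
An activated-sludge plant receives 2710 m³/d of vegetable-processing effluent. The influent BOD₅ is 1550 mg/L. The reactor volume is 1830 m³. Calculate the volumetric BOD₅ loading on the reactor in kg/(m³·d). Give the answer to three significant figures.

Volumetric loading L_v = Q·S₀ / V = 2710 × 1550 g/m³ / 1830 m³ = 2295 g/(m³·d) = 2.295 kg BOD₅/(m³·d).

L_v ≈ 2.30 kg BOD₅/(m³·d)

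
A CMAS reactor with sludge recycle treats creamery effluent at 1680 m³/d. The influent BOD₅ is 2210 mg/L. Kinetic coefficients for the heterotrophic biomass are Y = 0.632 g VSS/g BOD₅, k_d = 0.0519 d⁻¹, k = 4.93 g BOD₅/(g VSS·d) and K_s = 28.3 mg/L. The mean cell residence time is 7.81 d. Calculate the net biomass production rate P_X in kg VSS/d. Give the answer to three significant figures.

For a completely mixed reactor with recycle the Lawrence–McCarty relation gives S = K_s·(1 + k_d·θ_c) / [θ_c·(Y·k − k_d) − 1] = 28.3 × (1 + 0.0519 × 7.81) / [7.81 × (0.632 × 4.93 − 0.0519) − 1] = 39.77 / 22.93 = 1.735 mg/L.
The observed yield is Y_obs = Y/(1 + k_d·θ_c) = 0.632 / (1 + 0.0519 × 7.81) = 0.632 / 1.405 = 0.4497 g VSS per g BOD₅ removed.
Q·(S₀ − S) = 1680 × (2210 − 1.73) × 10⁻³ = 3710 kg/d removed.
P_X = Y_obs · Q(S₀ − S) = 0.4497 × 3710 = 1668 kg VSS/d.

P_X ≈ 1670 kg VSS/d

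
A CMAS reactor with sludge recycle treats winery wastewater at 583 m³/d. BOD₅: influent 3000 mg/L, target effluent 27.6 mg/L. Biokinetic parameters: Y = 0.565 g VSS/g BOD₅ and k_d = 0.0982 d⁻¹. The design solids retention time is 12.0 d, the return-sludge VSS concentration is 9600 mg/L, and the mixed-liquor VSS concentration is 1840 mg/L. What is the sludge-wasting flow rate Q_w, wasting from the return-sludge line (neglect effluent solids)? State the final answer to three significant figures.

Q_w ≈ 46.8 m³/d

Steady-state biomass mass balance: V·X·(1 + k_d·θ_c) = Y·Q·(S₀ − S)·θ_c, so V = 0.565 × 583 × (3000 − 27.6) × 12.0 / [1840 × (1 + 0.0982 × 12.0)] = 1.17×10^7 / 4008 = 2931 m³.
Wasting from the return line (neglecting effluent solids): Q_w = V·X / (θ_c·X_r) = 2931 × 1840 / (12.0 × 9600) = 46.82 m³/d.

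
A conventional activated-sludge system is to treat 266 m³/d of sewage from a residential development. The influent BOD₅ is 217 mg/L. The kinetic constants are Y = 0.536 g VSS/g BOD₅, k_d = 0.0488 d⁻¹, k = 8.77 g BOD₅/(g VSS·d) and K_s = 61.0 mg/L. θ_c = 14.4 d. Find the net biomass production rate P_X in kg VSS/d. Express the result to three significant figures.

For a completely mixed reactor with recycle the Lawrence–McCarty relation gives S = K_s·(1 + k_d·θ_c) / [θ_c·(Y·k − k_d) − 1] = 61.0 × (1 + 0.0488 × 14.4) / [14.4 × (0.536 × 8.77 − 0.0488) − 1] = 103.9 / 65.99 = 1.574 mg/L.
Correct the yield for decay: Y_obs = Y/(1 + k_d θ_c) = 0.536 / (1 + 0.0488 × 14.4) = 0.536 / 1.703 = 0.3148.
Mass of BOD₅ removed per day: Q(S₀ − S) = 266 × 215.4 g/m³ = 57.30 kg/d.
Biomass produced: P_X = Y_obs·Q·ΔS = 0.3148 × 57.30 ≈ 18.04 kg VSS/d.

P_X ≈ 18.0 kg VSS/d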